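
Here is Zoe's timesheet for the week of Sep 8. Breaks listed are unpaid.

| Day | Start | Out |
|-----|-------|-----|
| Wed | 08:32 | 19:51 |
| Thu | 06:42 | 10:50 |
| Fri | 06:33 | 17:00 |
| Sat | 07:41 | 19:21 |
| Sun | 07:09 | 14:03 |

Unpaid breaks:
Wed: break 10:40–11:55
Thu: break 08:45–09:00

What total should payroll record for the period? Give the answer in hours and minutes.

Wed: 08:32–19:51 = 11 h 19 min; less 75 min break → 10 h 4 min
Thu: 06:42–10:50 = 4 h 8 min; less 15 min break → 3 h 53 min
Fri: 06:33–17:00 = 10 h 27 min
Sat: 07:41–19:21 = 11 h 40 min
Sun: 07:09–14:03 = 6 h 54 min
Total: 10 h 4 min + 3 h 53 min + 10 h 27 min + 11 h 40 min + 6 h 54 min = 42 h 58 min.

42 h 58 min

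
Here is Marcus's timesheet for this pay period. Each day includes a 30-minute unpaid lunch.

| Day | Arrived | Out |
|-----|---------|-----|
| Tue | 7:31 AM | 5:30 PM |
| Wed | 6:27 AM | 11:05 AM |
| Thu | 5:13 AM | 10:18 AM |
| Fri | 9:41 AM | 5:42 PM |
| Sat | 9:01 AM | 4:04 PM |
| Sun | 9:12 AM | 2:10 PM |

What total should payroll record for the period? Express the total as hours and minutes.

36 h 44 min

Tue: 7:31 AM–5:30 PM = 9 h 59 min; less 30 min break → 9 h 29 min
Wed: 6:27 AM–11:05 AM = 4 h 38 min; less 30 min break → 4 h 8 min
Thu: 5:13 AM–10:18 AM = 5 h 5 min; less 30 min break → 4 h 35 min
Fri: 9:41 AM–5:42 PM = 8 h 1 min; less 30 min break → 7 h 31 min
Sat: 9:01 AM–4:04 PM = 7 h 3 min; less 30 min break → 6 h 33 min
Sun: 9:12 AM–2:10 PM = 4 h 58 min; less 30 min break → 4 h 28 min
Total: 9 h 29 min + 4 h 8 min + 4 h 35 min + 7 h 31 min + 6 h 33 min + 4 h 28 min = 36 h 44 min.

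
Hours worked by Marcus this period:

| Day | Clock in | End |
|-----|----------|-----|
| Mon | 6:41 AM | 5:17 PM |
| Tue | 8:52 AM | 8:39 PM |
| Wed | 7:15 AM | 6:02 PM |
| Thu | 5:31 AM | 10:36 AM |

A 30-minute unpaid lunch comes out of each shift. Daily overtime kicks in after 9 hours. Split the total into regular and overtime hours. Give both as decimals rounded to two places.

Regular 31.58 hours, overtime 4.67 hours

Mon: 6:41 AM–5:17 PM = 10 h 36 min; less 30 min break → 10 h 6 min
Tue: 8:52 AM–8:39 PM = 11 h 47 min; less 30 min break → 11 h 17 min
Wed: 7:15 AM–6:02 PM = 10 h 47 min; less 30 min break → 10 h 17 min
Thu: 5:31 AM–10:36 AM = 5 h 5 min; less 30 min break → 4 h 35 min
Mon reg 9 h 0 min / OT 1 h 6 min; Tue reg 9 h 0 min / OT 2 h 17 min; Wed reg 9 h 0 min / OT 1 h 17 min; Thu reg 4 h 35 min / OT 0 h 0 min.
Totals: regular 31 h 35 min, overtime 4 h 40 min.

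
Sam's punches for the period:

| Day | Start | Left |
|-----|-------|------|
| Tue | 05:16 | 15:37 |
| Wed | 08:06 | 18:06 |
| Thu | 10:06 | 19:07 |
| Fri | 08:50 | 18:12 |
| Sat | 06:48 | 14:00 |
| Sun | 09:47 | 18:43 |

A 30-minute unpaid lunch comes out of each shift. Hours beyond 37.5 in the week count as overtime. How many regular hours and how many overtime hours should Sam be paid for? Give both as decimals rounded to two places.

Tue: 05:16–15:37 = 10 h 21 min; less 30 min break → 9 h 51 min
Wed: 08:06–18:06 = 10 h 0 min; less 30 min break → 9 h 30 min
Thu: 10:06–19:07 = 9 h 1 min; less 30 min break → 8 h 31 min
Fri: 08:50–18:12 = 9 h 22 min; less 30 min break → 8 h 52 min
Sat: 06:48–14:00 = 7 h 12 min; less 30 min break → 6 h 42 min
Sun: 09:47–18:43 = 8 h 56 min; less 30 min break → 8 h 26 min
Total worked: 51 h 52 min = 51.87 h.
Threshold 37.5 h → overtime 14 h 22 min, regular 37 h 30 min.

Regular 37.50 hours, overtime 14.37 hours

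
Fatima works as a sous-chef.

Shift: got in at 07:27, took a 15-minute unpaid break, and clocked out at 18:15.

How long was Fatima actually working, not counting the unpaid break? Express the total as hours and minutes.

Shift: 07:27–18:15 = 10 h 48 min; less 15 min break → 10 h 33 min

10 h 33 min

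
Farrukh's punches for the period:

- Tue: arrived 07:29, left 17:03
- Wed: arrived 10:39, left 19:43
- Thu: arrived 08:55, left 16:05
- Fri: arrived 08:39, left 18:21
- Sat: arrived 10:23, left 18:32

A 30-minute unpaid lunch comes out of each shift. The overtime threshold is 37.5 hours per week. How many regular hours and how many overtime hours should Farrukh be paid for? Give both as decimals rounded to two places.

Regular 37.50 hours, overtime 3.65 hours

Tue: 07:29–17:03 = 9 h 34 min; less 30 min break → 9 h 4 min
Wed: 10:39–19:43 = 9 h 4 min; less 30 min break → 8 h 34 min
Thu: 08:55–16:05 = 7 h 10 min; less 30 min break → 6 h 40 min
Fri: 08:39–18:21 = 9 h 42 min; less 30 min break → 9 h 12 min
Sat: 10:23–18:32 = 8 h 9 min; less 30 min break → 7 h 39 min
Total worked: 41 h 9 min = 41.15 h.
Threshold 37.5 h → overtime 3 h 39 min, regular 37 h 30 min.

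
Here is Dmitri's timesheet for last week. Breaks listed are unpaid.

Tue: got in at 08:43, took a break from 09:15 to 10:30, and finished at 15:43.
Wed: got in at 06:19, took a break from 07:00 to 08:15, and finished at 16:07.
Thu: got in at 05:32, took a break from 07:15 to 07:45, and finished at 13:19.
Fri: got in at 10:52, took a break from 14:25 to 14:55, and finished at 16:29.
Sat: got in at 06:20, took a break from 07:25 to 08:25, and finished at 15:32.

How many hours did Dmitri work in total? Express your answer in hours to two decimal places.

Tue: 08:43–15:43 = 7 h 0 min; less 75 min break → 5 h 45 min
Wed: 06:19–16:07 = 9 h 48 min; less 75 min break → 8 h 33 min
Thu: 05:32–13:19 = 7 h 47 min; less 30 min break → 7 h 17 min
Fri: 10:52–16:29 = 5 h 37 min; less 30 min break → 5 h 7 min
Sat: 06:20–15:32 = 9 h 12 min; less 60 min break → 8 h 12 min
Total: 5 h 45 min + 8 h 33 min + 7 h 17 min + 5 h 7 min + 8 h 12 min = 34 h 54 min.

34.90 hours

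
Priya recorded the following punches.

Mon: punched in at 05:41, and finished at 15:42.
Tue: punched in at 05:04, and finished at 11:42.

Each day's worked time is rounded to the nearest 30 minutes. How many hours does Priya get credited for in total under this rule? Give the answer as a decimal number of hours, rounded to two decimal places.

Mon: 05:41–15:42 = 10 h 1 min → rounds to 10 h 0 min
Tue: 05:04–11:42 = 6 h 38 min → rounds to 6 h 30 min
Total credited: 16 h 30 min.

16.50 hours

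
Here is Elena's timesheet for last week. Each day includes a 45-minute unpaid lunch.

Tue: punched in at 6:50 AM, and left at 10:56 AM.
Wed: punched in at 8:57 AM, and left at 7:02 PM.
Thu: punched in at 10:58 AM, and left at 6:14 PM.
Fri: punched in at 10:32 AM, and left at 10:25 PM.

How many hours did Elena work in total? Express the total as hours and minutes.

30 h 20 min

Tue: 6:50 AM–10:56 AM = 4 h 6 min; less 45 min break → 3 h 21 min
Wed: 8:57 AM–7:02 PM = 10 h 5 min; less 45 min break → 9 h 20 min
Thu: 10:58 AM–6:14 PM = 7 h 16 min; less 45 min break → 6 h 31 min
Fri: 10:32 AM–10:25 PM = 11 h 53 min; less 45 min break → 11 h 8 min
Total: 3 h 21 min + 9 h 20 min + 6 h 31 min + 11 h 8 min = 30 h 20 min.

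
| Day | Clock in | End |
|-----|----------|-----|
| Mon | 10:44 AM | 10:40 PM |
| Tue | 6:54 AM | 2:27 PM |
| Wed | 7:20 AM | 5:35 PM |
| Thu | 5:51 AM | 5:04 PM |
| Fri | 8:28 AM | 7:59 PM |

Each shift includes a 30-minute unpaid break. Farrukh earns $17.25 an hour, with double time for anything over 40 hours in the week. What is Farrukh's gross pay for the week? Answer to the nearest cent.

Mon: 10:44 AM–10:40 PM = 11 h 56 min; less 30 min break → 11 h 26 min
Tue: 6:54 AM–2:27 PM = 7 h 33 min; less 30 min break → 7 h 3 min
Wed: 7:20 AM–5:35 PM = 10 h 15 min; less 30 min break → 9 h 45 min
Thu: 5:51 AM–5:04 PM = 11 h 13 min; less 30 min break → 10 h 43 min
Fri: 8:28 AM–7:59 PM = 11 h 31 min; less 30 min break → 11 h 1 min
Total worked: 49 h 58 min = 2998 min.
Regular 40 h 0 min = 2400 min at $17.25/h; overtime 9 h 58 min = 598 min at $34.50/h.
Pay = (2400 × $17.25 + 598 × $34.50) ÷ 60 = $1033.85.

$1033.85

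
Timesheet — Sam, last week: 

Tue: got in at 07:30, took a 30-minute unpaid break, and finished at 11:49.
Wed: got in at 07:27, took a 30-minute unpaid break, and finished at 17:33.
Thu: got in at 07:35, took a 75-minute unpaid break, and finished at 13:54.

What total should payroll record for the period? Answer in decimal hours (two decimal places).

18.48 hours

Tue: 07:30–11:49 = 4 h 19 min; less 30 min break → 3 h 49 min
Wed: 07:27–17:33 = 10 h 6 min; less 30 min break → 9 h 36 min
Thu: 07:35–13:54 = 6 h 19 min; less 75 min break → 5 h 4 min
Total: 3 h 49 min + 9 h 36 min + 5 h 4 min = 18 h 29 min.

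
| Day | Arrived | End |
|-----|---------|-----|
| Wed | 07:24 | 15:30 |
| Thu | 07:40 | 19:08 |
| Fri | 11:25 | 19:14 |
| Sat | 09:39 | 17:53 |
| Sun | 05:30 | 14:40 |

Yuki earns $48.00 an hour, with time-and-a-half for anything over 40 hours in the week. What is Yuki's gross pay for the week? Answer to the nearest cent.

$2264.40

Wed: 07:24–15:30 = 8 h 6 min
Thu: 07:40–19:08 = 11 h 28 min
Fri: 11:25–19:14 = 7 h 49 min
Sat: 09:39–17:53 = 8 h 14 min
Sun: 05:30–14:40 = 9 h 10 min
Total worked: 44 h 47 min = 2687 min.
Regular 40 h 0 min = 2400 min at $48.00/h; overtime 4 h 47 min = 287 min at $72.00/h.
Pay = (2400 × $48.00 + 287 × $72.00) ÷ 60 = $2264.40.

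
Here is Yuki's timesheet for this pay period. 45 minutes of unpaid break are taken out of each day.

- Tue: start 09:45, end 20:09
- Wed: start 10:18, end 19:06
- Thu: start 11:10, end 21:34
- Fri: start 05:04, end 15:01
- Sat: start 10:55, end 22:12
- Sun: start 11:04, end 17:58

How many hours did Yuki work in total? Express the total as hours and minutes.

53 h 14 min

Tue: 09:45–20:09 = 10 h 24 min; less 45 min break → 9 h 39 min
Wed: 10:18–19:06 = 8 h 48 min; less 45 min break → 8 h 3 min
Thu: 11:10–21:34 = 10 h 24 min; less 45 min break → 9 h 39 min
Fri: 05:04–15:01 = 9 h 57 min; less 45 min break → 9 h 12 min
Sat: 10:55–22:12 = 11 h 17 min; less 45 min break → 10 h 32 min
Sun: 11:04–17:58 = 6 h 54 min; less 45 min break → 6 h 9 min
Total: 9 h 39 min + 8 h 3 min + 9 h 39 min + 9 h 12 min + 10 h 32 min + 6 h 9 min = 53 h 14 min.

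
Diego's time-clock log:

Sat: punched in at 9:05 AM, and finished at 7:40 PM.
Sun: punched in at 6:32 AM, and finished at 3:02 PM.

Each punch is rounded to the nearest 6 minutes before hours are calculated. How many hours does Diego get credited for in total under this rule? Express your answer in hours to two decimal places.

Sat: in 9:05 AM→9:06 AM, out 7:40 PM→7:42 PM; 10 h 36 min
Sun: in 6:32 AM→6:30 AM, out 3:02 PM→3:00 PM; 8 h 30 min
Total credited: 19 h 6 min.

19.10 hours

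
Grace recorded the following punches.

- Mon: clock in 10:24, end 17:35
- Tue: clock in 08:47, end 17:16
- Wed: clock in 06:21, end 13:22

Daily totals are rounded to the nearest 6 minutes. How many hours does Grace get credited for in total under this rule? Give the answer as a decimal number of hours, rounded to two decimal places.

Mon: 10:24–17:35 = 7 h 11 min → rounds to 7 h 12 min
Tue: 08:47–17:16 = 8 h 29 min → rounds to 8 h 30 min
Wed: 06:21–13:22 = 7 h 1 min → rounds to 7 h 0 min
Total credited: 22 h 42 min.

22.70 hours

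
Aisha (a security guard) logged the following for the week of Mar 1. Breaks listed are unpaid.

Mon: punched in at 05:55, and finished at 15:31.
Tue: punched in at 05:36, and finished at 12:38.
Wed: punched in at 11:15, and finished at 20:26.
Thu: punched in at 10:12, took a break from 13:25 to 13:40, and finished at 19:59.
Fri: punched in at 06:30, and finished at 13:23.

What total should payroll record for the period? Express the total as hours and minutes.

42 h 14 min

Mon: 05:55–15:31 = 9 h 36 min
Tue: 05:36–12:38 = 7 h 2 min
Wed: 11:15–20:26 = 9 h 11 min
Thu: 10:12–19:59 = 9 h 47 min; less 15 min break → 9 h 32 min
Fri: 06:30–13:23 = 6 h 53 min
Total: 9 h 36 min + 7 h 2 min + 9 h 11 min + 9 h 32 min + 6 h 53 min = 42 h 14 min.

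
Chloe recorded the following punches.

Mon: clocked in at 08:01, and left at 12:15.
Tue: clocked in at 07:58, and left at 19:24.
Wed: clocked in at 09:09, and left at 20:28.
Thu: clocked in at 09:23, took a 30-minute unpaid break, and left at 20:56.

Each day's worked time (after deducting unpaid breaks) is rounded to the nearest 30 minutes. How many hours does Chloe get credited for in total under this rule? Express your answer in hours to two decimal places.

38.00 hours

Mon: 08:01–12:15 = 4 h 14 min → rounds to 4 h 0 min
Tue: 07:58–19:24 = 11 h 26 min → rounds to 11 h 30 min
Wed: 09:09–20:28 = 11 h 19 min → rounds to 11 h 30 min
Thu: 09:23–20:56 = 11 h 33 min − 30 min = 11 h 3 min → rounds to 11 h 0 min
Total credited: 38 h 0 min.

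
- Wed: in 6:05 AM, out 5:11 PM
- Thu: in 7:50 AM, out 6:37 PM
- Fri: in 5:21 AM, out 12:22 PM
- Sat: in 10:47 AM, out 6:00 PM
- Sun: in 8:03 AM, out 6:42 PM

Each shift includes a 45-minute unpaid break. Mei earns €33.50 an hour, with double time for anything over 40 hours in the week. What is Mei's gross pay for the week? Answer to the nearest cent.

Wed: 6:05 AM–5:11 PM = 11 h 6 min; less 45 min break → 10 h 21 min
Thu: 7:50 AM–6:37 PM = 10 h 47 min; less 45 min break → 10 h 2 min
Fri: 5:21 AM–12:22 PM = 7 h 1 min; less 45 min break → 6 h 16 min
Sat: 10:47 AM–6:00 PM = 7 h 13 min; less 45 min break → 6 h 28 min
Sun: 8:03 AM–6:42 PM = 10 h 39 min; less 45 min break → 9 h 54 min
Total worked: 43 h 1 min = 2581 min.
Regular 40 h 0 min = 2400 min at €33.50/h; overtime 3 h 1 min = 181 min at €67.00/h.
Pay = (2400 × €33.50 + 181 × €67.00) ÷ 60 = €1542.12.

€1542.12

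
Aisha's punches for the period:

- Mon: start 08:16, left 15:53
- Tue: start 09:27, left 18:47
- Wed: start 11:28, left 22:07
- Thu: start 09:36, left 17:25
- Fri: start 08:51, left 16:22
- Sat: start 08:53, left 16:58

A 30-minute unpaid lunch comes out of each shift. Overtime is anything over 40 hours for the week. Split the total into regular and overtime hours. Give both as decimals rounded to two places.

Mon: 08:16–15:53 = 7 h 37 min; less 30 min break → 7 h 7 min
Tue: 09:27–18:47 = 9 h 20 min; less 30 min break → 8 h 50 min
Wed: 11:28–22:07 = 10 h 39 min; less 30 min break → 10 h 9 min
Thu: 09:36–17:25 = 7 h 49 min; less 30 min break → 7 h 19 min
Fri: 08:51–16:22 = 7 h 31 min; less 30 min break → 7 h 1 min
Sat: 08:53–16:58 = 8 h 5 min; less 30 min break → 7 h 35 min
Total worked: 48 h 1 min = 48.02 h.
Threshold 40 h → overtime 8 h 1 min, regular 40 h 0 min.

Regular 40.00 hours, overtime 8.02 hours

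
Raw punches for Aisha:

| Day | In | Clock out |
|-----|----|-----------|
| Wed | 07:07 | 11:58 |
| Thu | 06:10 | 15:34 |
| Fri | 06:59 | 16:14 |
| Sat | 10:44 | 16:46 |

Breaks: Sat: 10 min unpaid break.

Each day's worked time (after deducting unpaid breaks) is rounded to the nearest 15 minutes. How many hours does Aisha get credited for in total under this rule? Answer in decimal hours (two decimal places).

29.25 hours

Wed: 07:07–11:58 = 4 h 51 min → rounds to 4 h 45 min
Thu: 06:10–15:34 = 9 h 24 min → rounds to 9 h 30 min
Fri: 06:59–16:14 = 9 h 15 min → rounds to 9 h 15 min
Sat: 10:44–16:46 = 6 h 2 min − 10 min = 5 h 52 min → rounds to 5 h 45 min
Total credited: 29 h 15 min.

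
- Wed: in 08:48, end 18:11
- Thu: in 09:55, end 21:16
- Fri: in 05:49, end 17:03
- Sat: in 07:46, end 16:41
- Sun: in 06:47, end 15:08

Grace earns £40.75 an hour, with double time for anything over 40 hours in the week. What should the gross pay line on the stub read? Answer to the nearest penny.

£2382.52

Wed: 08:48–18:11 = 9 h 23 min
Thu: 09:55–21:16 = 11 h 21 min
Fri: 05:49–17:03 = 11 h 14 min
Sat: 07:46–16:41 = 8 h 55 min
Sun: 06:47–15:08 = 8 h 21 min
Total worked: 49 h 14 min = 2954 min.
Regular 40 h 0 min = 2400 min at £40.75/h; overtime 9 h 14 min = 554 min at £81.50/h.
Pay = (2400 × £40.75 + 554 × £81.50) ÷ 60 = £2382.52.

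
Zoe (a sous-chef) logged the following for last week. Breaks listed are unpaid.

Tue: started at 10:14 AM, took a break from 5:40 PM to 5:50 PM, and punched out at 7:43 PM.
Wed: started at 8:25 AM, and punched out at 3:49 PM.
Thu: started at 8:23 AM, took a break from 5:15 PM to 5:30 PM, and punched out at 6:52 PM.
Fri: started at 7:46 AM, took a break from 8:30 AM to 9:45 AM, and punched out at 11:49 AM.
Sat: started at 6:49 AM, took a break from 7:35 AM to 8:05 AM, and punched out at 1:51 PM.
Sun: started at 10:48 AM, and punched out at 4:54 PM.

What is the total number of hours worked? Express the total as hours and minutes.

42 h 23 min

Tue: 10:14 AM–7:43 PM = 9 h 29 min; less 10 min break → 9 h 19 min
Wed: 8:25 AM–3:49 PM = 7 h 24 min
Thu: 8:23 AM–6:52 PM = 10 h 29 min; less 15 min break → 10 h 14 min
Fri: 7:46 AM–11:49 AM = 4 h 3 min; less 75 min break → 2 h 48 min
Sat: 6:49 AM–1:51 PM = 7 h 2 min; less 30 min break → 6 h 32 min
Sun: 10:48 AM–4:54 PM = 6 h 6 min
Total: 9 h 19 min + 7 h 24 min + 10 h 14 min + 2 h 48 min + 6 h 32 min + 6 h 6 min = 42 h 23 min.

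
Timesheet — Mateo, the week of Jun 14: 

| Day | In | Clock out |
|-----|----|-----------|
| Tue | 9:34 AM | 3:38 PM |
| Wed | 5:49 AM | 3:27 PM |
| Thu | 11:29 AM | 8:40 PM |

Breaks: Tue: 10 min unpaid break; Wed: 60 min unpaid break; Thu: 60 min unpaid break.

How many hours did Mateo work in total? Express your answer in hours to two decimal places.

22.72 hours

Tue: 9:34 AM–3:38 PM = 6 h 4 min; less 10 min break → 5 h 54 min
Wed: 5:49 AM–3:27 PM = 9 h 38 min; less 60 min break → 8 h 38 min
Thu: 11:29 AM–8:40 PM = 9 h 11 min; less 60 min break → 8 h 11 min
Total: 5 h 54 min + 8 h 38 min + 8 h 11 min = 22 h 43 min.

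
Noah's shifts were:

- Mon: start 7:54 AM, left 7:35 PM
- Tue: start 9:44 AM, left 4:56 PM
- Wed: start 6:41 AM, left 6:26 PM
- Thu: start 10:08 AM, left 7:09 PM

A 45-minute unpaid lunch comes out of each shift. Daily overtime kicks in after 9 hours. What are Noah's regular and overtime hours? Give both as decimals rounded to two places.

Regular 32.72 hours, overtime 3.93 hours

Mon: 7:54 AM–7:35 PM = 11 h 41 min; less 45 min break → 10 h 56 min
Tue: 9:44 AM–4:56 PM = 7 h 12 min; less 45 min break → 6 h 27 min
Wed: 6:41 AM–6:26 PM = 11 h 45 min; less 45 min break → 11 h 0 min
Thu: 10:08 AM–7:09 PM = 9 h 1 min; less 45 min break → 8 h 16 min
Mon reg 9 h 0 min / OT 1 h 56 min; Tue reg 6 h 27 min / OT 0 h 0 min; Wed reg 9 h 0 min / OT 2 h 0 min; Thu reg 8 h 16 min / OT 0 h 0 min.
Totals: regular 32 h 43 min, overtime 3 h 56 min.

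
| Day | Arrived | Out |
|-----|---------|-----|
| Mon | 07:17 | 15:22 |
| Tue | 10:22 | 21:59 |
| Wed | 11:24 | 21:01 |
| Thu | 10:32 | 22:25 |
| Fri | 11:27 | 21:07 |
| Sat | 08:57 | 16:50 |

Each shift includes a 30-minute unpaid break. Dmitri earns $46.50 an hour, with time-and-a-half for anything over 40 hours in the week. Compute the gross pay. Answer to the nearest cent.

$2958.56

Mon: 07:17–15:22 = 8 h 5 min; less 30 min break → 7 h 35 min
Tue: 10:22–21:59 = 11 h 37 min; less 30 min break → 11 h 7 min
Wed: 11:24–21:01 = 9 h 37 min; less 30 min break → 9 h 7 min
Thu: 10:32–22:25 = 11 h 53 min; less 30 min break → 11 h 23 min
Fri: 11:27–21:07 = 9 h 40 min; less 30 min break → 9 h 10 min
Sat: 08:57–16:50 = 7 h 53 min; less 30 min break → 7 h 23 min
Total worked: 55 h 45 min = 3345 min.
Regular 40 h 0 min = 2400 min at $46.50/h; overtime 15 h 45 min = 945 min at $69.75/h.
Pay = (2400 × $46.50 + 945 × $69.75) ÷ 60 = $2958.56.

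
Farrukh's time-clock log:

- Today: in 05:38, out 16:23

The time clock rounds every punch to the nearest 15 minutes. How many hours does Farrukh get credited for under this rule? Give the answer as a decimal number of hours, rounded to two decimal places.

10.75 hours

Today: in 05:38→05:45, out 16:23→16:30; 10 h 45 min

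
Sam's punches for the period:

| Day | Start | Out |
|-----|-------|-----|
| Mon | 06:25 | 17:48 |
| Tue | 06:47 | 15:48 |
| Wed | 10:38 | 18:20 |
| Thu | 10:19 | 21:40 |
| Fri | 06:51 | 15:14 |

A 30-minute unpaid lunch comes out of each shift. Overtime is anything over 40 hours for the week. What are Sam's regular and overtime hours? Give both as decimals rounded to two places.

Mon: 06:25–17:48 = 11 h 23 min; less 30 min break → 10 h 53 min
Tue: 06:47–15:48 = 9 h 1 min; less 30 min break → 8 h 31 min
Wed: 10:38–18:20 = 7 h 42 min; less 30 min break → 7 h 12 min
Thu: 10:19–21:40 = 11 h 21 min; less 30 min break → 10 h 51 min
Fri: 06:51–15:14 = 8 h 23 min; less 30 min break → 7 h 53 min
Total worked: 45 h 20 min = 45.33 h.
Threshold 40 h → overtime 5 h 20 min, regular 40 h 0 min.

Regular 40.00 hours, overtime 5.33 hours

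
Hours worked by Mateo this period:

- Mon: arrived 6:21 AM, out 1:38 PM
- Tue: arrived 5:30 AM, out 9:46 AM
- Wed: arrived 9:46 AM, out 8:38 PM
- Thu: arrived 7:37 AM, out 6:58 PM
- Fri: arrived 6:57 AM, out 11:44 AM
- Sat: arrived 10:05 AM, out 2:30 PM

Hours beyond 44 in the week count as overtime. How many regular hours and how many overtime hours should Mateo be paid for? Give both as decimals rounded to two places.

Regular 42.97 hours, overtime 0.00 hours

Mon: 6:21 AM–1:38 PM = 7 h 17 min
Tue: 5:30 AM–9:46 AM = 4 h 16 min
Wed: 9:46 AM–8:38 PM = 10 h 52 min
Thu: 7:37 AM–6:58 PM = 11 h 21 min
Fri: 6:57 AM–11:44 AM = 4 h 47 min
Sat: 10:05 AM–2:30 PM = 4 h 25 min
Total worked: 42 h 58 min = 42.97 h.
Threshold 44 h → overtime 0 h 0 min, regular 42 h 58 min.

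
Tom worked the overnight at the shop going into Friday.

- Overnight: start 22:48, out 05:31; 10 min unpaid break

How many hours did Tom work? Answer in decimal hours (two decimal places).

Overnight: 22:48 → midnight = 1 h 12 min; midnight → 05:31 = 5 h 31 min; span 6 h 43 min; less 10 min break → 6 h 33 min

6.55 hours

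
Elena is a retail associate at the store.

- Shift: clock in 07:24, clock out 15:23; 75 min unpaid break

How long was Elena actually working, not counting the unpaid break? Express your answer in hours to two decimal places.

6.73 hours

Shift: 07:24–15:23 = 7 h 59 min; less 75 min break → 6 h 44 min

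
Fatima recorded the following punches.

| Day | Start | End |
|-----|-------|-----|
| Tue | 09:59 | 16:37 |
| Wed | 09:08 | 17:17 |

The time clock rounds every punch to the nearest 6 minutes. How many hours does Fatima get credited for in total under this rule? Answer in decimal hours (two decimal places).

Tue: in 09:59→10:00, out 16:37→16:36; 6 h 36 min
Wed: in 09:08→09:06, out 17:17→17:18; 8 h 12 min
Total credited: 14 h 48 min.

14.80 hours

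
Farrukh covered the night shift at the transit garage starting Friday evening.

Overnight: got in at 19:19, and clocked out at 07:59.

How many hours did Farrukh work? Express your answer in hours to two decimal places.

12.67 hours

Overnight: 19:19 → midnight = 4 h 41 min; midnight → 07:59 = 7 h 59 min; span 12 h 40 min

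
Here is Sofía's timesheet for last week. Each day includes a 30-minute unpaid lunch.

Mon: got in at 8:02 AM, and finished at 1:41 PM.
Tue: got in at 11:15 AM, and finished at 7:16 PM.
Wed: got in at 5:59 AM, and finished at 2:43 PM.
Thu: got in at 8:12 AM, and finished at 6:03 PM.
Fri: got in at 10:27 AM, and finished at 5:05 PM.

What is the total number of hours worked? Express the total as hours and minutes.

Mon: 8:02 AM–1:41 PM = 5 h 39 min; less 30 min break → 5 h 9 min
Tue: 11:15 AM–7:16 PM = 8 h 1 min; less 30 min break → 7 h 31 min
Wed: 5:59 AM–2:43 PM = 8 h 44 min; less 30 min break → 8 h 14 min
Thu: 8:12 AM–6:03 PM = 9 h 51 min; less 30 min break → 9 h 21 min
Fri: 10:27 AM–5:05 PM = 6 h 38 min; less 30 min break → 6 h 8 min
Total: 5 h 9 min + 7 h 31 min + 8 h 14 min + 9 h 21 min + 6 h 8 min = 36 h 23 min.

36 h 23 min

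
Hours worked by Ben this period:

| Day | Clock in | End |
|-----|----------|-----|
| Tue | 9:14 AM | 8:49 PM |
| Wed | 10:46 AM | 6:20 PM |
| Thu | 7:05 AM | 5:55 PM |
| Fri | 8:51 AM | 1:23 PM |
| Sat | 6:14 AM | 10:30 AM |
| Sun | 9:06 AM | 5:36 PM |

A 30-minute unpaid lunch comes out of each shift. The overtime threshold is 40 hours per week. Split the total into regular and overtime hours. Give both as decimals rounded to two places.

Regular 40.00 hours, overtime 4.28 hours

Tue: 9:14 AM–8:49 PM = 11 h 35 min; less 30 min break → 11 h 5 min
Wed: 10:46 AM–6:20 PM = 7 h 34 min; less 30 min break → 7 h 4 min
Thu: 7:05 AM–5:55 PM = 10 h 50 min; less 30 min break → 10 h 20 min
Fri: 8:51 AM–1:23 PM = 4 h 32 min; less 30 min break → 4 h 2 min
Sat: 6:14 AM–10:30 AM = 4 h 16 min; less 30 min break → 3 h 46 min
Sun: 9:06 AM–5:36 PM = 8 h 30 min; less 30 min break → 8 h 0 min
Total worked: 44 h 17 min = 44.28 h.
Threshold 40 h → overtime 4 h 17 min, regular 40 h 0 min.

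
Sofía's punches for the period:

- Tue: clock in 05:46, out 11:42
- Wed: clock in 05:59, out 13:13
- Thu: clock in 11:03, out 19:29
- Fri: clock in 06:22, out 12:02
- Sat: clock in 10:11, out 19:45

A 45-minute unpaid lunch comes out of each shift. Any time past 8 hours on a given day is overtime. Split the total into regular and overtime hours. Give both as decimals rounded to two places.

Regular 32.27 hours, overtime 0.82 hours

Tue: 05:46–11:42 = 5 h 56 min; less 45 min break → 5 h 11 min
Wed: 05:59–13:13 = 7 h 14 min; less 45 min break → 6 h 29 min
Thu: 11:03–19:29 = 8 h 26 min; less 45 min break → 7 h 41 min
Fri: 06:22–12:02 = 5 h 40 min; less 45 min break → 4 h 55 min
Sat: 10:11–19:45 = 9 h 34 min; less 45 min break → 8 h 49 min
Tue reg 5 h 11 min / OT 0 h 0 min; Wed reg 6 h 29 min / OT 0 h 0 min; Thu reg 7 h 41 min / OT 0 h 0 min; Fri reg 4 h 55 min / OT 0 h 0 min; Sat reg 8 h 0 min / OT 0 h 49 min.
Totals: regular 32 h 16 min, overtime 0 h 49 min.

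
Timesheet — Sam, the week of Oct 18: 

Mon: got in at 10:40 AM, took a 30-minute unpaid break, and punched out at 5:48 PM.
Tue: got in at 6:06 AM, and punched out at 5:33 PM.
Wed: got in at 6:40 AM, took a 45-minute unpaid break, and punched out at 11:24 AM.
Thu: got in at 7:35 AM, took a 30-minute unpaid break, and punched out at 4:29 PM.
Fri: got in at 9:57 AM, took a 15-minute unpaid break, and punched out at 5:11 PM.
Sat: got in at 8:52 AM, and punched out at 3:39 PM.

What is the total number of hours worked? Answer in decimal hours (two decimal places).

44.23 hours

Mon: 10:40 AM–5:48 PM = 7 h 8 min; less 30 min break → 6 h 38 min
Tue: 6:06 AM–5:33 PM = 11 h 27 min
Wed: 6:40 AM–11:24 AM = 4 h 44 min; less 45 min break → 3 h 59 min
Thu: 7:35 AM–4:29 PM = 8 h 54 min; less 30 min break → 8 h 24 min
Fri: 9:57 AM–5:11 PM = 7 h 14 min; less 15 min break → 6 h 59 min
Sat: 8:52 AM–3:39 PM = 6 h 47 min
Total: 6 h 38 min + 11 h 27 min + 3 h 59 min + 8 h 24 min + 6 h 59 min + 6 h 47 min = 44 h 14 min.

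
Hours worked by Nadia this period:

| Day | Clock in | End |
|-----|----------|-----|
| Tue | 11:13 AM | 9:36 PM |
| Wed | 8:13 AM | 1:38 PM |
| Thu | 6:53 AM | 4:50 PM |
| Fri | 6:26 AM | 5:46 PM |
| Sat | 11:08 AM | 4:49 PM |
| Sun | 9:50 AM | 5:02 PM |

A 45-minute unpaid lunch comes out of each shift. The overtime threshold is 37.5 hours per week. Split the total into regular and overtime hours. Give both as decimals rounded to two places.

Regular 37.50 hours, overtime 7.97 hours

Tue: 11:13 AM–9:36 PM = 10 h 23 min; less 45 min break → 9 h 38 min
Wed: 8:13 AM–1:38 PM = 5 h 25 min; less 45 min break → 4 h 40 min
Thu: 6:53 AM–4:50 PM = 9 h 57 min; less 45 min break → 9 h 12 min
Fri: 6:26 AM–5:46 PM = 11 h 20 min; less 45 min break → 10 h 35 min
Sat: 11:08 AM–4:49 PM = 5 h 41 min; less 45 min break → 4 h 56 min
Sun: 9:50 AM–5:02 PM = 7 h 12 min; less 45 min break → 6 h 27 min
Total worked: 45 h 28 min = 45.47 h.
Threshold 37.5 h → overtime 7 h 58 min, regular 37 h 30 min.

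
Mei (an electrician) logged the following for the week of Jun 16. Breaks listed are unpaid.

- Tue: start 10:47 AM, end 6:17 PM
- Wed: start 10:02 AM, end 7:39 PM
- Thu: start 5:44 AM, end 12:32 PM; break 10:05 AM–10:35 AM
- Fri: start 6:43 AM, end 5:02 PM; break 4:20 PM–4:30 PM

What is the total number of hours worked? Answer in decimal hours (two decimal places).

Tue: 10:47 AM–6:17 PM = 7 h 30 min
Wed: 10:02 AM–7:39 PM = 9 h 37 min
Thu: 5:44 AM–12:32 PM = 6 h 48 min; less 30 min break → 6 h 18 min
Fri: 6:43 AM–5:02 PM = 10 h 19 min; less 10 min break → 10 h 9 min
Total: 7 h 30 min + 9 h 37 min + 6 h 18 min + 10 h 9 min = 33 h 34 min.

33.57 hours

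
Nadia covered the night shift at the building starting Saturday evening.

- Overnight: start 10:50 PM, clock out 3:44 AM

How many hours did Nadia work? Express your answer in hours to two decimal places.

4.90 hours

Overnight: 10:50 PM → midnight = 1 h 10 min; midnight → 3:44 AM = 3 h 44 min; span 4 h 54 min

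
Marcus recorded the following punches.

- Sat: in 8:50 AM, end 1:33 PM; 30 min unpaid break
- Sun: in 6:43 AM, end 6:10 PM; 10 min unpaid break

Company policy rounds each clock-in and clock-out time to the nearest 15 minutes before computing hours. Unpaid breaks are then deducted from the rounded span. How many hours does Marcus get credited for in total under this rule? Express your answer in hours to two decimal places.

15.58 hours

Sat: in 8:50 AM→8:45 AM, out 1:33 PM→1:30 PM; 4 h 45 min − 30 min = 4 h 15 min
Sun: in 6:43 AM→6:45 AM, out 6:10 PM→6:15 PM; 11 h 30 min − 10 min = 11 h 20 min
Total credited: 15 h 35 min.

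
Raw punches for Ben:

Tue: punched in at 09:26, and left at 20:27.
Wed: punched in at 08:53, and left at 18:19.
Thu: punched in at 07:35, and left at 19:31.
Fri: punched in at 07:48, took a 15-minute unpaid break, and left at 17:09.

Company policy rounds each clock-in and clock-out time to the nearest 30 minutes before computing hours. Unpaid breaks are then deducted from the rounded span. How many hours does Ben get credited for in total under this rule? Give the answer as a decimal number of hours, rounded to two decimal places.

41.25 hours

Tue: in 09:26→09:30, out 20:27→20:30; 11 h 0 min
Wed: in 08:53→09:00, out 18:19→18:30; 9 h 30 min
Thu: in 07:35→07:30, out 19:31→19:30; 12 h 0 min
Fri: in 07:48→08:00, out 17:09→17:00; 9 h 0 min − 15 min = 8 h 45 min
Total credited: 41 h 15 min.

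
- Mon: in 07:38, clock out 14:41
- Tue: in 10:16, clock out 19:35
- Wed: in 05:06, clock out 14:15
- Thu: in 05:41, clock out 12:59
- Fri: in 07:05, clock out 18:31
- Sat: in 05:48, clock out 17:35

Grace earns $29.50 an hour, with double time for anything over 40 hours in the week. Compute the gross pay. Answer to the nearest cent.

$2125.97

Mon: 07:38–14:41 = 7 h 3 min
Tue: 10:16–19:35 = 9 h 19 min
Wed: 05:06–14:15 = 9 h 9 min
Thu: 05:41–12:59 = 7 h 18 min
Fri: 07:05–18:31 = 11 h 26 min
Sat: 05:48–17:35 = 11 h 47 min
Total worked: 56 h 2 min = 3362 min.
Regular 40 h 0 min = 2400 min at $29.50/h; overtime 16 h 2 min = 962 min at $59.00/h.
Pay = (2400 × $29.50 + 962 × $59.00) ÷ 60 = $2125.97.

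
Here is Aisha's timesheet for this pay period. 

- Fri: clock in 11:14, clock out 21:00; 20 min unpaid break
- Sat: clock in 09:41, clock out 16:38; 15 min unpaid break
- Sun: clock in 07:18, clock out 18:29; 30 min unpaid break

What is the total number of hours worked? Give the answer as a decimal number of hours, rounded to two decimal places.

26.82 hours

Fri: 11:14–21:00 = 9 h 46 min; less 20 min break → 9 h 26 min
Sat: 09:41–16:38 = 6 h 57 min; less 15 min break → 6 h 42 min
Sun: 07:18–18:29 = 11 h 11 min; less 30 min break → 10 h 41 min
Total: 9 h 26 min + 6 h 42 min + 10 h 41 min = 26 h 49 min.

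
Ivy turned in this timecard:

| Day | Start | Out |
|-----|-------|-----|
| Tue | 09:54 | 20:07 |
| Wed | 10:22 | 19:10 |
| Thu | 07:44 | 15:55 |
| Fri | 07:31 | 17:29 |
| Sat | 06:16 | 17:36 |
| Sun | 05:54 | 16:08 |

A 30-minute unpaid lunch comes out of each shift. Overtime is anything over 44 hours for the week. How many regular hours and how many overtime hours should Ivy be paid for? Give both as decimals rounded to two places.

Tue: 09:54–20:07 = 10 h 13 min; less 30 min break → 9 h 43 min
Wed: 10:22–19:10 = 8 h 48 min; less 30 min break → 8 h 18 min
Thu: 07:44–15:55 = 8 h 11 min; less 30 min break → 7 h 41 min
Fri: 07:31–17:29 = 9 h 58 min; less 30 min break → 9 h 28 min
Sat: 06:16–17:36 = 11 h 20 min; less 30 min break → 10 h 50 min
Sun: 05:54–16:08 = 10 h 14 min; less 30 min break → 9 h 44 min
Total worked: 55 h 44 min = 55.73 h.
Threshold 44 h → overtime 11 h 44 min, regular 44 h 0 min.

Regular 44.00 hours, overtime 11.73 hours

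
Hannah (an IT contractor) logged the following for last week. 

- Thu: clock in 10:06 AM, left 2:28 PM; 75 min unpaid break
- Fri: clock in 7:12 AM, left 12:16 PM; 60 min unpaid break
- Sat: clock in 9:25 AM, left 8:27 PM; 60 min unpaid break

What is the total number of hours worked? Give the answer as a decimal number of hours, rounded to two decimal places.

Thu: 10:06 AM–2:28 PM = 4 h 22 min; less 75 min break → 3 h 7 min
Fri: 7:12 AM–12:16 PM = 5 h 4 min; less 60 min break → 4 h 4 min
Sat: 9:25 AM–8:27 PM = 11 h 2 min; less 60 min break → 10 h 2 min
Total: 3 h 7 min + 4 h 4 min + 10 h 2 min = 17 h 13 min.

17.22 hours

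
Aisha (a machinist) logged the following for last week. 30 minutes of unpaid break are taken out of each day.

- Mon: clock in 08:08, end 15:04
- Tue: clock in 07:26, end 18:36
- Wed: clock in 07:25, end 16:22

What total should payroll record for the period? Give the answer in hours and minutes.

25 h 33 min

Mon: 08:08–15:04 = 6 h 56 min; less 30 min break → 6 h 26 min
Tue: 07:26–18:36 = 11 h 10 min; less 30 min break → 10 h 40 min
Wed: 07:25–16:22 = 8 h 57 min; less 30 min break → 8 h 27 min
Total: 6 h 26 min + 10 h 40 min + 8 h 27 min = 25 h 33 min.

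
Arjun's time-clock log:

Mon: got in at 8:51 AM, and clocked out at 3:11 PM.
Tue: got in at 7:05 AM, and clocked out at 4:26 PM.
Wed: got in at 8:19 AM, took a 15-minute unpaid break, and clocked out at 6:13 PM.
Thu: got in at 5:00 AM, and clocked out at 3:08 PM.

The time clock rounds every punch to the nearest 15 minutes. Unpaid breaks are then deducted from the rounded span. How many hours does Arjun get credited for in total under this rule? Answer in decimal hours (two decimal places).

Mon: in 8:51 AM→8:45 AM, out 3:11 PM→3:15 PM; 6 h 30 min
Tue: in 7:05 AM→7:00 AM, out 4:26 PM→4:30 PM; 9 h 30 min
Wed: in 8:19 AM→8:15 AM, out 6:13 PM→6:15 PM; 10 h 0 min − 15 min = 9 h 45 min
Thu: in 5:00 AM→5:00 AM, out 3:08 PM→3:15 PM; 10 h 15 min
Total credited: 36 h 0 min.

36.00 hours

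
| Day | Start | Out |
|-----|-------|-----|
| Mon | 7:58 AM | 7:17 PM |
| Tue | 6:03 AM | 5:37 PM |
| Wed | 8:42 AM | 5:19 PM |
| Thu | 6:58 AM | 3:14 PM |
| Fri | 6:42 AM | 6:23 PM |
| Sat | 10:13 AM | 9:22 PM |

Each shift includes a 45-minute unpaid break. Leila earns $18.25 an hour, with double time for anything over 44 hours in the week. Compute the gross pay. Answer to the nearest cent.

$1317.65

Mon: 7:58 AM–7:17 PM = 11 h 19 min; less 45 min break → 10 h 34 min
Tue: 6:03 AM–5:37 PM = 11 h 34 min; less 45 min break → 10 h 49 min
Wed: 8:42 AM–5:19 PM = 8 h 37 min; less 45 min break → 7 h 52 min
Thu: 6:58 AM–3:14 PM = 8 h 16 min; less 45 min break → 7 h 31 min
Fri: 6:42 AM–6:23 PM = 11 h 41 min; less 45 min break → 10 h 56 min
Sat: 10:13 AM–9:22 PM = 11 h 9 min; less 45 min break → 10 h 24 min
Total worked: 58 h 6 min = 3486 min.
Regular 44 h 0 min = 2640 min at $18.25/h; overtime 14 h 6 min = 846 min at $36.50/h.
Pay = (2640 × $18.25 + 846 × $36.50) ÷ 60 = $1317.65.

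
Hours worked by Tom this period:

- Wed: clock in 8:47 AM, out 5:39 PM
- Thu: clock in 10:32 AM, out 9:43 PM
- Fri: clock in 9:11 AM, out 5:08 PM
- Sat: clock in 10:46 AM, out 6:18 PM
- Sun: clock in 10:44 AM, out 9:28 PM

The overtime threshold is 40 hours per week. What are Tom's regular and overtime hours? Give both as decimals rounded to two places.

Wed: 8:47 AM–5:39 PM = 8 h 52 min
Thu: 10:32 AM–9:43 PM = 11 h 11 min
Fri: 9:11 AM–5:08 PM = 7 h 57 min
Sat: 10:46 AM–6:18 PM = 7 h 32 min
Sun: 10:44 AM–9:28 PM = 10 h 44 min
Total worked: 46 h 16 min = 46.27 h.
Threshold 40 h → overtime 6 h 16 min, regular 40 h 0 min.

Regular 40.00 hours, overtime 6.27 hours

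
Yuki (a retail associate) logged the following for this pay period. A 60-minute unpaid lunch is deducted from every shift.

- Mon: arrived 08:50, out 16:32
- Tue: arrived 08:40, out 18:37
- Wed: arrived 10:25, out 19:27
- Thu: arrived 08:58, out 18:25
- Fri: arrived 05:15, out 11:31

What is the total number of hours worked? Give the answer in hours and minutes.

37 h 24 min

Mon: 08:50–16:32 = 7 h 42 min; less 60 min break → 6 h 42 min
Tue: 08:40–18:37 = 9 h 57 min; less 60 min break → 8 h 57 min
Wed: 10:25–19:27 = 9 h 2 min; less 60 min break → 8 h 2 min
Thu: 08:58–18:25 = 9 h 27 min; less 60 min break → 8 h 27 min
Fri: 05:15–11:31 = 6 h 16 min; less 60 min break → 5 h 16 min
Total: 6 h 42 min + 8 h 57 min + 8 h 2 min + 8 h 27 min + 5 h 16 min = 37 h 24 min.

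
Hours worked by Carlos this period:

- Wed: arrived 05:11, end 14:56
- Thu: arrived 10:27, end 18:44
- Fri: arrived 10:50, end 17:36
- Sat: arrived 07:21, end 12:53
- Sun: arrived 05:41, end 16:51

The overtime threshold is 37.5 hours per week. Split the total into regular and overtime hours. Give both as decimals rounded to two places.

Regular 37.50 hours, overtime 4.00 hours

Wed: 05:11–14:56 = 9 h 45 min
Thu: 10:27–18:44 = 8 h 17 min
Fri: 10:50–17:36 = 6 h 46 min
Sat: 07:21–12:53 = 5 h 32 min
Sun: 05:41–16:51 = 11 h 10 min
Total worked: 41 h 30 min = 41.50 h.
Threshold 37.5 h → overtime 4 h 0 min, regular 37 h 30 min.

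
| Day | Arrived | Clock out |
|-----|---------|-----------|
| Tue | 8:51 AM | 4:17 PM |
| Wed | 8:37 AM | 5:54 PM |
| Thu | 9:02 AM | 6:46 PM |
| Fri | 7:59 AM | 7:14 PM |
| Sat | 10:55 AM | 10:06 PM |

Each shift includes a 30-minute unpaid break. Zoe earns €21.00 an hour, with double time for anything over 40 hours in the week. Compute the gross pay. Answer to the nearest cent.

€1108.10

Tue: 8:51 AM–4:17 PM = 7 h 26 min; less 30 min break → 6 h 56 min
Wed: 8:37 AM–5:54 PM = 9 h 17 min; less 30 min break → 8 h 47 min
Thu: 9:02 AM–6:46 PM = 9 h 44 min; less 30 min break → 9 h 14 min
Fri: 7:59 AM–7:14 PM = 11 h 15 min; less 30 min break → 10 h 45 min
Sat: 10:55 AM–10:06 PM = 11 h 11 min; less 30 min break → 10 h 41 min
Total worked: 46 h 23 min = 2783 min.
Regular 40 h 0 min = 2400 min at €21.00/h; overtime 6 h 23 min = 383 min at €42.00/h.
Pay = (2400 × €21.00 + 383 × €42.00) ÷ 60 = €1108.10.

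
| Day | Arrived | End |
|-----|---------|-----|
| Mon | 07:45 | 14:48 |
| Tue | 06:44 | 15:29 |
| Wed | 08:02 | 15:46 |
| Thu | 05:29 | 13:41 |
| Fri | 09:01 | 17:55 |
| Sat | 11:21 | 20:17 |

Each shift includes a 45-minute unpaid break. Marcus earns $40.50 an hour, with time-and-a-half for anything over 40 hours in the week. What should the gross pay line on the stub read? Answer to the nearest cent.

$1927.80

Mon: 07:45–14:48 = 7 h 3 min; less 45 min break → 6 h 18 min
Tue: 06:44–15:29 = 8 h 45 min; less 45 min break → 8 h 0 min
Wed: 08:02–15:46 = 7 h 44 min; less 45 min break → 6 h 59 min
Thu: 05:29–13:41 = 8 h 12 min; less 45 min break → 7 h 27 min
Fri: 09:01–17:55 = 8 h 54 min; less 45 min break → 8 h 9 min
Sat: 11:21–20:17 = 8 h 56 min; less 45 min break → 8 h 11 min
Total worked: 45 h 4 min = 2704 min.
Regular 40 h 0 min = 2400 min at $40.50/h; overtime 5 h 4 min = 304 min at $60.75/h.
Pay = (2400 × $40.50 + 304 × $60.75) ÷ 60 = $1927.80.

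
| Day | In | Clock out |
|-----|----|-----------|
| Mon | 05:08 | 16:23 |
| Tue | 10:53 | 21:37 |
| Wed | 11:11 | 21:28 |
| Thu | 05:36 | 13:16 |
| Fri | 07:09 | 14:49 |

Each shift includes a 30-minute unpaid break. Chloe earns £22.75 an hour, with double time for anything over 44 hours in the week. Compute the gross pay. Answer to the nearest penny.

£1051.05

Mon: 05:08–16:23 = 11 h 15 min; less 30 min break → 10 h 45 min
Tue: 10:53–21:37 = 10 h 44 min; less 30 min break → 10 h 14 min
Wed: 11:11–21:28 = 10 h 17 min; less 30 min break → 9 h 47 min
Thu: 05:36–13:16 = 7 h 40 min; less 30 min break → 7 h 10 min
Fri: 07:09–14:49 = 7 h 40 min; less 30 min break → 7 h 10 min
Total worked: 45 h 6 min = 2706 min.
Regular 44 h 0 min = 2640 min at £22.75/h; overtime 1 h 6 min = 66 min at £45.50/h.
Pay = (2640 × £22.75 + 66 × £45.50) ÷ 60 = £1051.05.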